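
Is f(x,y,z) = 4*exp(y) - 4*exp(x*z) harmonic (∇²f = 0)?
No, ∇²f = -4*x**2*exp(x*z) - 4*z**2*exp(x*z) + 4*exp(y)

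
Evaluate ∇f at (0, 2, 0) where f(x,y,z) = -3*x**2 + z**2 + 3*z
(0, 0, 3)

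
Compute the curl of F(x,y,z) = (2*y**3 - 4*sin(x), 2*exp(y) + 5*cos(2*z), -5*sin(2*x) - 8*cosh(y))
(10*sin(2*z) - 8*sinh(y), 10*cos(2*x), -6*y**2)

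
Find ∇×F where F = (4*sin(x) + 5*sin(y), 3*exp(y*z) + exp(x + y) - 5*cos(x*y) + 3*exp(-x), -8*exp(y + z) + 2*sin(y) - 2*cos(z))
(-3*y*exp(y*z) - 8*exp(y + z) + 2*cos(y), 0, 5*y*sin(x*y) + exp(x + y) - 5*cos(y) - 3*exp(-x))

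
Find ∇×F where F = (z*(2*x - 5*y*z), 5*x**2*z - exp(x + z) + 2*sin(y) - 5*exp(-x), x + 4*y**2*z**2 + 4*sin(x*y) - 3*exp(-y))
(-5*x**2 + 4*x*cos(x*y) + 8*y*z**2 + exp(x + z) + 3*exp(-y), 2*x - 10*y*z - 4*y*cos(x*y) - 1, 10*x*z + 5*z**2 - exp(x + z) + 5*exp(-x))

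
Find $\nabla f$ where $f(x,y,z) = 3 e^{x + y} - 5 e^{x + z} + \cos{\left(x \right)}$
(3*exp(x + y) - 5*exp(x + z) - sin(x), 3*exp(x + y), -5*exp(x + z))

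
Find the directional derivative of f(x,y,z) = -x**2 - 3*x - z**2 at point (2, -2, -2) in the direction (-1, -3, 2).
15*sqrt(14)/14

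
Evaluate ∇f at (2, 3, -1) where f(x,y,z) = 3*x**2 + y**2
(12, 6, 0)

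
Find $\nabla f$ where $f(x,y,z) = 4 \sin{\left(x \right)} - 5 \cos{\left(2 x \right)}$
(4*(5*sin(x) + 1)*cos(x), 0, 0)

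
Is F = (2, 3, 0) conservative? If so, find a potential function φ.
Yes, F is conservative. φ = 2*x + 3*y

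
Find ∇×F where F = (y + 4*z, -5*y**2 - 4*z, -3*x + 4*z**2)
(4, 7, -1)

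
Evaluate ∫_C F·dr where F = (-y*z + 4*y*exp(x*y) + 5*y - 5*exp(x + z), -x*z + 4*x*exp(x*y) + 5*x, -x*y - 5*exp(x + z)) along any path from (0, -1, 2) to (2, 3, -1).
-5*E + 32 + 5*exp(2) + 4*exp(6)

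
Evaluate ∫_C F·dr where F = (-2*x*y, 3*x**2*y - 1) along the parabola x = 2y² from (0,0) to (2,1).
-11/5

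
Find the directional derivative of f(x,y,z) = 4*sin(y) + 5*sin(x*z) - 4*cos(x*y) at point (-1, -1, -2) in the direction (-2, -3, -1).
sqrt(14)*(25*cos(2) - 12*cos(1) + 20*sin(1))/14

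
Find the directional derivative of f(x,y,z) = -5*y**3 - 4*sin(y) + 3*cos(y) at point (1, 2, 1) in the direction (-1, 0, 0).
0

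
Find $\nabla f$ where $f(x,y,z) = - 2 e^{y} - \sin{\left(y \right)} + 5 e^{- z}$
(0, -2*exp(y) - cos(y), -5*exp(-z))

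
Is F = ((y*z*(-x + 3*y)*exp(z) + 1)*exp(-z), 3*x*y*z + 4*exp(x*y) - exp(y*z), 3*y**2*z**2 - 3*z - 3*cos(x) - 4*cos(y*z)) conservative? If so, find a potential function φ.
No, ∇×F = (-3*x*y + 6*y*z**2 + y*exp(y*z) + 4*z*sin(y*z), -x*y + 3*y**2 - 3*sin(x) - exp(-z), x*z - 3*y*z + 4*y*exp(x*y)) ≠ 0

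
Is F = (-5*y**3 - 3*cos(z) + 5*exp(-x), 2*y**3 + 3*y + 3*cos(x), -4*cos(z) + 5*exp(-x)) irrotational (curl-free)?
No, ∇×F = (0, 3*sin(z) + 5*exp(-x), 15*y**2 - 3*sin(x))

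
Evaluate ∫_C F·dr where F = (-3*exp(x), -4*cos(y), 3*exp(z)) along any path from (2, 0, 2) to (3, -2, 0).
-3*exp(3) + 3 + 4*sin(2)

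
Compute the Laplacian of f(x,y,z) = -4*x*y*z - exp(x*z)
(-x**2 - z**2)*exp(x*z)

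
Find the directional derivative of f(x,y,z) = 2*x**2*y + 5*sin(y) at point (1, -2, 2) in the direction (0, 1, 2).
sqrt(5)*(cos(2) + 2/5)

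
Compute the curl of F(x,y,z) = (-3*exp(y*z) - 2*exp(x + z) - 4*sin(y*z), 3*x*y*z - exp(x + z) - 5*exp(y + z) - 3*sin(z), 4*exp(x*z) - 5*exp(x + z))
(-3*x*y + exp(x + z) + 5*exp(y + z) + 3*cos(z), -3*y*exp(y*z) - 4*y*cos(y*z) - 4*z*exp(x*z) + 3*exp(x + z), 3*y*z + 3*z*exp(y*z) + 4*z*cos(y*z) - exp(x + z))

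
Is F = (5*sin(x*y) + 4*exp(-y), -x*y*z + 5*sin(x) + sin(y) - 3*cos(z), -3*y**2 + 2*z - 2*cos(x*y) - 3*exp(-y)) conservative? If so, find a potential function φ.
No, ∇×F = (x*y + 2*x*sin(x*y) - 6*y - 3*sin(z) + 3*exp(-y), -2*y*sin(x*y), -5*x*cos(x*y) - y*z + 5*cos(x) + 4*exp(-y)) ≠ 0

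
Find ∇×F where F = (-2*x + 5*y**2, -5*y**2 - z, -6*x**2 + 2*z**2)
(1, 12*x, -10*y)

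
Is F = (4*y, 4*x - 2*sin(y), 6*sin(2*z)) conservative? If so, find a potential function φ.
Yes, F is conservative. φ = 4*x*y + 2*cos(y) - 3*cos(2*z)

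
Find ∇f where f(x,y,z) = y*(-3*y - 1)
(0, -6*y - 1, 0)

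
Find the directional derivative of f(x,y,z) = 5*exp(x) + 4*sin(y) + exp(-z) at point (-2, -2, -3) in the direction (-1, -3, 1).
-sqrt(11)*(12*exp(2)*cos(2) + 5 + exp(5))*exp(-2)/11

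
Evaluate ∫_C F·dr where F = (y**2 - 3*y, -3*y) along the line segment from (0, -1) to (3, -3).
19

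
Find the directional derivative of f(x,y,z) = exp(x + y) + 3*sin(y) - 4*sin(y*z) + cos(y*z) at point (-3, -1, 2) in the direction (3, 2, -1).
sqrt(14)*(5 + 6*exp(4)*cos(1) + 5*exp(4)*sin(2) - 20*exp(4)*cos(2))*exp(-4)/14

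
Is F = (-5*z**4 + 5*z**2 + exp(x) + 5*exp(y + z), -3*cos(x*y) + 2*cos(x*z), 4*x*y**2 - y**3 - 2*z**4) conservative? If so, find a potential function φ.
No, ∇×F = (8*x*y + 2*x*sin(x*z) - 3*y**2, -4*y**2 - 20*z**3 + 10*z + 5*exp(y + z), 3*y*sin(x*y) - 2*z*sin(x*z) - 5*exp(y + z)) ≠ 0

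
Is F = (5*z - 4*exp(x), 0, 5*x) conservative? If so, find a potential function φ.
Yes, F is conservative. φ = 5*x*z - 4*exp(x)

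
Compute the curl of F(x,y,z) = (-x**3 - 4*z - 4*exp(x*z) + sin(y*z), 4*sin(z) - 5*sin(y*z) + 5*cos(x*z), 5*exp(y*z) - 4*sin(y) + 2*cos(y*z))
(5*x*sin(x*z) + 5*y*cos(y*z) + 5*z*exp(y*z) - 2*z*sin(y*z) - 4*cos(y) - 4*cos(z), -4*x*exp(x*z) + y*cos(y*z) - 4, -z*(5*sin(x*z) + cos(y*z)))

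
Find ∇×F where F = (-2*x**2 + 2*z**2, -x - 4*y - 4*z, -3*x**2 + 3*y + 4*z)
(7, 6*x + 4*z, -1)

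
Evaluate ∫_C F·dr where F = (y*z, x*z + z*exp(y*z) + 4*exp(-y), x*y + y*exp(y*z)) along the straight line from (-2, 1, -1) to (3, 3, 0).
-1 - 4*exp(-3) + 3*exp(-1)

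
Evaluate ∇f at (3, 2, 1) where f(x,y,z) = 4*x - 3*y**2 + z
(4, -12, 1)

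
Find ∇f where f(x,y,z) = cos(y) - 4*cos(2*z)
(0, -sin(y), 8*sin(2*z))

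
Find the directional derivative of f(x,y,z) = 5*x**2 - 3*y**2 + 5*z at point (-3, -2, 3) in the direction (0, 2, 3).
3*sqrt(13)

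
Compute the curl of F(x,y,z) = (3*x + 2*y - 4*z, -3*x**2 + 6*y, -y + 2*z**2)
(-1, -4, -6*x - 2)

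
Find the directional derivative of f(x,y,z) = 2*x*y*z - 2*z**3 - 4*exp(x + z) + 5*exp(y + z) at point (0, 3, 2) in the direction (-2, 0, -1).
sqrt(5)*(12/5 - exp(3))*exp(2)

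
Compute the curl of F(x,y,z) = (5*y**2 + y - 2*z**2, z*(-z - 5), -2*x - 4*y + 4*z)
(2*z + 1, 2 - 4*z, -10*y - 1)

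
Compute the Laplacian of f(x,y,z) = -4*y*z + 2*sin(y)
-2*sin(y)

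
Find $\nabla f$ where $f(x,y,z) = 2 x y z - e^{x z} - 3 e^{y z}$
(z*(2*y - exp(x*z)), z*(2*x - 3*exp(y*z)), 2*x*y - x*exp(x*z) - 3*y*exp(y*z))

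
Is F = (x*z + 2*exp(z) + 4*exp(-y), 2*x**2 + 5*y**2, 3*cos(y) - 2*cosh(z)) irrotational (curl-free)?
No, ∇×F = (-3*sin(y), x + 2*exp(z), 4*x + 4*exp(-y))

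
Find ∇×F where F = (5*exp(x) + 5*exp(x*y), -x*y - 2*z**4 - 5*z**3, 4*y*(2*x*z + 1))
(8*x*z + 8*z**3 + 15*z**2 + 4, -8*y*z, -5*x*exp(x*y) - y)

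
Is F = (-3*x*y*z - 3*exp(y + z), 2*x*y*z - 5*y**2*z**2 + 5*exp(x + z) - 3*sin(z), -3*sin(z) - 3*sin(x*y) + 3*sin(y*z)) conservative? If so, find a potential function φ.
No, ∇×F = (-2*x*y - 3*x*cos(x*y) + 10*y**2*z + 3*z*cos(y*z) - 5*exp(x + z) + 3*cos(z), -3*x*y + 3*y*cos(x*y) - 3*exp(y + z), 3*x*z + 2*y*z + 5*exp(x + z) + 3*exp(y + z)) ≠ 0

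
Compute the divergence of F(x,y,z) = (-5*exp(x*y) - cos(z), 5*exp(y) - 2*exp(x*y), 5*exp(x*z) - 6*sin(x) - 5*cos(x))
-2*x*exp(x*y) + 5*x*exp(x*z) - 5*y*exp(x*y) + 5*exp(y)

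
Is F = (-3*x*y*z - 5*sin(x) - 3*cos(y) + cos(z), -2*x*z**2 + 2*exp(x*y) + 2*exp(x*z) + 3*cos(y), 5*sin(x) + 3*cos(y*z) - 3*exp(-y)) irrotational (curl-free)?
No, ∇×F = (4*x*z - 2*x*exp(x*z) - 3*z*sin(y*z) + 3*exp(-y), -3*x*y - sin(z) - 5*cos(x), 3*x*z + 2*y*exp(x*y) - 2*z**2 + 2*z*exp(x*z) - 3*sin(y))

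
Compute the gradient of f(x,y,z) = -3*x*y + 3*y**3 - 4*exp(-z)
(-3*y, -3*x + 9*y**2, 4*exp(-z))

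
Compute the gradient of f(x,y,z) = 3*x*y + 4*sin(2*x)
(3*y + 8*cos(2*x), 3*x, 0)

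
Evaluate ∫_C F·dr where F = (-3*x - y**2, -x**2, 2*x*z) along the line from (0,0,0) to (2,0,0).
-6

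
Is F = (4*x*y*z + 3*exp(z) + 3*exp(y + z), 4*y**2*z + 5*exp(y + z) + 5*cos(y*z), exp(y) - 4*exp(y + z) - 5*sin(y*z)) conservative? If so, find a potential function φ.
No, ∇×F = (-4*y**2 + 5*y*sin(y*z) - 5*z*cos(y*z) + exp(y) - 9*exp(y + z), 4*x*y + 3*exp(z) + 3*exp(y + z), -4*x*z - 3*exp(y + z)) ≠ 0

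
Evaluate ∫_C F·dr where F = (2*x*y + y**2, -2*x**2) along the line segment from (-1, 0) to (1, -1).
2/3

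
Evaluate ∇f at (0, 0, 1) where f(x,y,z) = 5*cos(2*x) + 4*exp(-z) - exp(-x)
(1, 0, -4*exp(-1))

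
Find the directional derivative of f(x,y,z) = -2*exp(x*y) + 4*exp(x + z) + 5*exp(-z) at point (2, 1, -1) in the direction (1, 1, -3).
sqrt(11)*E*(7 - 6*E)/11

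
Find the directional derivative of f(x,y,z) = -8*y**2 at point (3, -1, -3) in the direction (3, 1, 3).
16*sqrt(19)/19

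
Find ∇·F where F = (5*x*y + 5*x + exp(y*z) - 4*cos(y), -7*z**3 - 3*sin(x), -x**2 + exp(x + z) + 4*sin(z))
5*y + exp(x + z) + 4*cos(z) + 5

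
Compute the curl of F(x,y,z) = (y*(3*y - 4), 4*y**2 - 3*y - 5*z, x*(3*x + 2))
(5, -6*x - 2, 4 - 6*y)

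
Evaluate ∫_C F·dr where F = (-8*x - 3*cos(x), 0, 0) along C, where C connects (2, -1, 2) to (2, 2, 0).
0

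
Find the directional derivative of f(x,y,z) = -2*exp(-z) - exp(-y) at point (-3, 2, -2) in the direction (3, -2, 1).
2*sqrt(14)*sinh(2)/7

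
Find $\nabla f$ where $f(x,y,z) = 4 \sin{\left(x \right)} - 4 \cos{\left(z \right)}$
(4*cos(x), 0, 4*sin(z))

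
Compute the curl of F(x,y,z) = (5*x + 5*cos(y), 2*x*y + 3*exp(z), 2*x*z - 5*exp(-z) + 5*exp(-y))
(-3*exp(z) - 5*exp(-y), -2*z, 2*y + 5*sin(y))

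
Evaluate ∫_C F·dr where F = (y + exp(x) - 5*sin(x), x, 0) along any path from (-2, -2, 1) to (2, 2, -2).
2*sinh(2)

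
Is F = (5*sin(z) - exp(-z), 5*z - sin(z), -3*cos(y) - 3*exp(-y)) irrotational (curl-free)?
No, ∇×F = (3*sin(y) + cos(z) - 5 + 3*exp(-y), 5*cos(z) + exp(-z), 0)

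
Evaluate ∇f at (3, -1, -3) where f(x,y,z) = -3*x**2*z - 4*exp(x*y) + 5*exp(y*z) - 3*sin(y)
(4*exp(-3) + 54, -15*exp(3) - 3*cos(1) - 12*exp(-3), -5*exp(3) - 27)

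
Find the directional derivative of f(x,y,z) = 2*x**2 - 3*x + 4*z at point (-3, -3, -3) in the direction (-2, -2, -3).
18*sqrt(17)/17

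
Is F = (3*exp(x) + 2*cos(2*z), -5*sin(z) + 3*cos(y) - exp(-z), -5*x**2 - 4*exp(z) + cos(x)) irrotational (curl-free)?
No, ∇×F = (5*cos(z) - exp(-z), 10*x + sin(x) - 4*sin(2*z), 0)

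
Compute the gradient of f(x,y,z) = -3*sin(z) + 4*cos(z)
(0, 0, -4*sin(z) - 3*cos(z))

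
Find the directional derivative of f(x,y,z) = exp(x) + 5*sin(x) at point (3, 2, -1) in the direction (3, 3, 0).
sqrt(2)*(5*cos(3) + exp(3))/2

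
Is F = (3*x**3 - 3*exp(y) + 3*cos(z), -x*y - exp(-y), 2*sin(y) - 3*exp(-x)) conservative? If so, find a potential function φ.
No, ∇×F = (2*cos(y), -3*sin(z) - 3*exp(-x), -y + 3*exp(y)) ≠ 0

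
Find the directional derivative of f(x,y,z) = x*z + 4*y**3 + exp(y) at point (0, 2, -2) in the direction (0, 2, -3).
2*sqrt(13)*(exp(2) + 48)/13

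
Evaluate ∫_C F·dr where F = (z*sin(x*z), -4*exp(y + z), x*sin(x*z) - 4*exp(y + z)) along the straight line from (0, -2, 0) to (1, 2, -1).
-4*E - cos(1) + 4*exp(-2) + 1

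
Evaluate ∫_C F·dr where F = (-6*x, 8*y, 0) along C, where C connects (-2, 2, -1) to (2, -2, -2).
0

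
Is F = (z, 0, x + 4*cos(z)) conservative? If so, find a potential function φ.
Yes, F is conservative. φ = x*z + 4*sin(z)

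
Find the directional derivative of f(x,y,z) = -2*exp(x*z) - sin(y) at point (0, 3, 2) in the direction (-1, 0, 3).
2*sqrt(10)/5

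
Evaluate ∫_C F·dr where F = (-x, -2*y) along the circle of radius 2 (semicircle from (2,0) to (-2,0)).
0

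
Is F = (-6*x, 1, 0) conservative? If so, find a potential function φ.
Yes, F is conservative. φ = -3*x**2 + y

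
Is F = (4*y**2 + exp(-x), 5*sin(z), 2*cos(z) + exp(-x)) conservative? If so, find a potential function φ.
No, ∇×F = (-5*cos(z), exp(-x), -8*y) ≠ 0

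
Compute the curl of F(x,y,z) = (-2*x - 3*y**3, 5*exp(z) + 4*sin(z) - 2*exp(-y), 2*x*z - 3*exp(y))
(-3*exp(y) - 5*exp(z) - 4*cos(z), -2*z, 9*y**2)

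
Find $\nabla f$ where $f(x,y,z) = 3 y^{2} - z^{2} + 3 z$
(0, 6*y, 3 - 2*z)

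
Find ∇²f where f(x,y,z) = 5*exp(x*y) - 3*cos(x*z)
5*x**2*exp(x*y) + 3*x**2*cos(x*z) + 5*y**2*exp(x*y) + 3*z**2*cos(x*z)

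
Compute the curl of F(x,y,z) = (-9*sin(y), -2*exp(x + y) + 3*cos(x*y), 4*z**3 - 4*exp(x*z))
(0, 4*z*exp(x*z), -3*y*sin(x*y) - 2*exp(x + y) + 9*cos(y))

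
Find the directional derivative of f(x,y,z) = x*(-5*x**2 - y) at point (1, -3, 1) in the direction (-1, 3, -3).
9*sqrt(19)/19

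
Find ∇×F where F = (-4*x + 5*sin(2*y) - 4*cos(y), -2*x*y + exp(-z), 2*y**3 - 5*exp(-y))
(6*y**2 + exp(-z) + 5*exp(-y), 0, -2*y - 4*sin(y) - 10*cos(2*y))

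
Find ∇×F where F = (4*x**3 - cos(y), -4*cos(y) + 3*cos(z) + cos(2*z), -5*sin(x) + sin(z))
((4*cos(z) + 3)*sin(z), 5*cos(x), -sin(y))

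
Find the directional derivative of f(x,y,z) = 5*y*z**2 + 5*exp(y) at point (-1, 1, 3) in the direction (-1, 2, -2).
10*E/3 + 10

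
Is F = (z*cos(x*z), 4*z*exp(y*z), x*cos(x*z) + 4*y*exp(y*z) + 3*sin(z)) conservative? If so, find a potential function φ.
Yes, F is conservative. φ = 4*exp(y*z) + sin(x*z) - 3*cos(z)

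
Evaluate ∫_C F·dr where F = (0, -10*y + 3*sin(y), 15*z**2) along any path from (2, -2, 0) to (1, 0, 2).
3*cos(2) + 57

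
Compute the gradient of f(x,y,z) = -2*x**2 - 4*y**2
(-4*x, -8*y, 0)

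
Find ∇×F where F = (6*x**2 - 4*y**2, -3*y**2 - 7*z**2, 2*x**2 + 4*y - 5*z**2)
(14*z + 4, -4*x, 8*y)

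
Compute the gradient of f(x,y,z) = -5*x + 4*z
(-5, 0, 4)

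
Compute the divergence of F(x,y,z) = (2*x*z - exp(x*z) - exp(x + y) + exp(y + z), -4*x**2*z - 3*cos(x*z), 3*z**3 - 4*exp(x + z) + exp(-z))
((9*z**2 - z*exp(x*z) + 2*z - exp(x + y) - 4*exp(x + z))*exp(z) - 1)*exp(-z)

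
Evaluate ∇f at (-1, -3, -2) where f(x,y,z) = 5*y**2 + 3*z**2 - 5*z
(0, -30, -17)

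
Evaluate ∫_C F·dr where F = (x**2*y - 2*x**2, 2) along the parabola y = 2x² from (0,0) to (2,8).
352/15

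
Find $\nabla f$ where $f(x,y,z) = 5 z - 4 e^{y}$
(0, -4*exp(y), 5)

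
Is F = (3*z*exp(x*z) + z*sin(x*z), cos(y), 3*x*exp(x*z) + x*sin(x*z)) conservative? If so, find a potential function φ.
Yes, F is conservative. φ = 3*exp(x*z) + sin(y) - cos(x*z)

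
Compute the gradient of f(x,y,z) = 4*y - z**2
(0, 4, -2*z)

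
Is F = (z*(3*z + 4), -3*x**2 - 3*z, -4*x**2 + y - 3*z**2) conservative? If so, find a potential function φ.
No, ∇×F = (4, 8*x + 6*z + 4, -6*x) ≠ 0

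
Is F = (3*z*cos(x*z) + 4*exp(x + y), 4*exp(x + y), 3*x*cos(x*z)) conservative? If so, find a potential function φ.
Yes, F is conservative. φ = 4*exp(x + y) + 3*sin(x*z)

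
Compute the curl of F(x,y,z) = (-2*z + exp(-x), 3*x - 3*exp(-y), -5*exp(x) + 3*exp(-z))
(0, 5*exp(x) - 2, 3)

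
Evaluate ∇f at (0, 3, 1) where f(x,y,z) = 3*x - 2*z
(3, 0, -2)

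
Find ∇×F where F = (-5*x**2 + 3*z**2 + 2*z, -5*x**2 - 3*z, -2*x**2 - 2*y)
(1, 4*x + 6*z + 2, -10*x)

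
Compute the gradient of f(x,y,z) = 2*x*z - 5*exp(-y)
(2*z, 5*exp(-y), 2*x)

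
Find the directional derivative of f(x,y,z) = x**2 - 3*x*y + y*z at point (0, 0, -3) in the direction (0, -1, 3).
3*sqrt(10)/10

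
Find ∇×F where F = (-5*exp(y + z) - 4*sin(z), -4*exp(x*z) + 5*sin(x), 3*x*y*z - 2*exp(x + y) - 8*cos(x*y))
(3*x*z + 4*x*exp(x*z) + 8*x*sin(x*y) - 2*exp(x + y), -3*y*z - 8*y*sin(x*y) + 2*exp(x + y) - 5*exp(y + z) - 4*cos(z), -4*z*exp(x*z) + 5*exp(y + z) + 5*cos(x))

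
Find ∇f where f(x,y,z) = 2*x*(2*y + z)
(4*y + 2*z, 4*x, 2*x)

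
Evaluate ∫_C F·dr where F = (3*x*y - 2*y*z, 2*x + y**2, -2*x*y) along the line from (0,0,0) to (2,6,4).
44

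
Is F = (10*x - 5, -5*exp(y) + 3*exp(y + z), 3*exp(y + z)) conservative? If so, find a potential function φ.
Yes, F is conservative. φ = 5*x**2 - 5*x - 5*exp(y) + 3*exp(y + z)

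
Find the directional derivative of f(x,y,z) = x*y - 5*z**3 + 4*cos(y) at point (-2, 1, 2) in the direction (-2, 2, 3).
-2*sqrt(17)*(4*sin(1) + 93)/17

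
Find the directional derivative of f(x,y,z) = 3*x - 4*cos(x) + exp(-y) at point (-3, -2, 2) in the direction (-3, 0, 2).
3*sqrt(13)*(-3 + 4*sin(3))/13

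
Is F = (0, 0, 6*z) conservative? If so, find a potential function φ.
Yes, F is conservative. φ = 3*z**2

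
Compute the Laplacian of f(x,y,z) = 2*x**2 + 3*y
4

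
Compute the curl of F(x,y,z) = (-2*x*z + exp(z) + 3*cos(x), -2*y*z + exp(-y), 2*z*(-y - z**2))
(2*y - 2*z, -2*x + exp(z), 0)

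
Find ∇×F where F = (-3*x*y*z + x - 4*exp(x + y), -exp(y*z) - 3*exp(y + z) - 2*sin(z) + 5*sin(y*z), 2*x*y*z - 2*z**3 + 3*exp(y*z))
(2*x*z + y*exp(y*z) - 5*y*cos(y*z) + 3*z*exp(y*z) + 3*exp(y + z) + 2*cos(z), y*(-3*x - 2*z), 3*x*z + 4*exp(x + y))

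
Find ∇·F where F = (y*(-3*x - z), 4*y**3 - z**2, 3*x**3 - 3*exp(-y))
3*y*(4*y - 1)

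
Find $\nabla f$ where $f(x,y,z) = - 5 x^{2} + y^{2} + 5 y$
(-10*x, 2*y + 5, 0)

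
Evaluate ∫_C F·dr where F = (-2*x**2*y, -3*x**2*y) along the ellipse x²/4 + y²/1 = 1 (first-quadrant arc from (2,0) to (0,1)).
-3 + pi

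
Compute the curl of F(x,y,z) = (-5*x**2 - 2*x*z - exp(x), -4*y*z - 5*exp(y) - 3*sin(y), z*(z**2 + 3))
(4*y, -2*x, 0)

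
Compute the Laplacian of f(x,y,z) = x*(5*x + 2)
10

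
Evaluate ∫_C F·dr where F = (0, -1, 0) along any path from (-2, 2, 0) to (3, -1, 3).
3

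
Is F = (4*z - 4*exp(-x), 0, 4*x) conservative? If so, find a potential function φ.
Yes, F is conservative. φ = 4*x*z + 4*exp(-x)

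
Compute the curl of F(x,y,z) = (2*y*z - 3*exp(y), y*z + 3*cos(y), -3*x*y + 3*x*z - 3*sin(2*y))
(-3*x - y - 6*cos(2*y), 5*y - 3*z, -2*z + 3*exp(y))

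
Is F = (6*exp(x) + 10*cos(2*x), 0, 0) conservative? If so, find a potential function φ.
Yes, F is conservative. φ = 6*exp(x) + 5*sin(2*x)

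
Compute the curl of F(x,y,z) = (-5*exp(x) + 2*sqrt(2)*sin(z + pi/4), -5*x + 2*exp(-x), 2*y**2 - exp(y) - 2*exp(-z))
(4*y - exp(y), 2*sqrt(2)*cos(z + pi/4), -5 - 2*exp(-x))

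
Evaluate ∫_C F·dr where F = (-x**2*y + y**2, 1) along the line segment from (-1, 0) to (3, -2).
18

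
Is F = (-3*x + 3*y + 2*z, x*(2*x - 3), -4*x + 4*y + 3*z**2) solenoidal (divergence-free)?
No, ∇·F = 6*z - 3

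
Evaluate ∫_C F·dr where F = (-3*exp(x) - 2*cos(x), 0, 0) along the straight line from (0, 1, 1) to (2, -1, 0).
-3*exp(2) - 2*sin(2) + 3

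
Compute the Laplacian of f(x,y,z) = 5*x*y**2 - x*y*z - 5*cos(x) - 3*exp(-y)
10*x + 5*cos(x) - 3*exp(-y)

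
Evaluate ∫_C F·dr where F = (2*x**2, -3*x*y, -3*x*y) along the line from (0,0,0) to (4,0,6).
128/3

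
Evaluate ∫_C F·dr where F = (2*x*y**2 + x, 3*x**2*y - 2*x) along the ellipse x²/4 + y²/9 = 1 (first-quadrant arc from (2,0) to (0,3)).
7 - 3*pi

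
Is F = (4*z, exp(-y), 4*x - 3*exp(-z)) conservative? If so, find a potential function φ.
Yes, F is conservative. φ = 4*x*z + 3*exp(-z) - exp(-y)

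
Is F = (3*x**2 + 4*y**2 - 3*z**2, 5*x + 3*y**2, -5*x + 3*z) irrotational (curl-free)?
No, ∇×F = (0, 5 - 6*z, 5 - 8*y)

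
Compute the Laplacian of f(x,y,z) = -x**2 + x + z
-2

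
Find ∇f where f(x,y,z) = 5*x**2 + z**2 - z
(10*x, 0, 2*z - 1)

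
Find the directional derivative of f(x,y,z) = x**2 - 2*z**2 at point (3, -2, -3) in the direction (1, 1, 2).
5*sqrt(6)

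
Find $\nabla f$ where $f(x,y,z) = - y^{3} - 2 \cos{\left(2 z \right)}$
(0, -3*y**2, 4*sin(2*z))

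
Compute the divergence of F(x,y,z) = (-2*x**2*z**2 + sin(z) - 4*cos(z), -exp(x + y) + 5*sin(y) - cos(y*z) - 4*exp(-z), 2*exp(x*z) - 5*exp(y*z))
-4*x*z**2 + 2*x*exp(x*z) - 5*y*exp(y*z) + z*sin(y*z) - exp(x + y) + 5*cos(y)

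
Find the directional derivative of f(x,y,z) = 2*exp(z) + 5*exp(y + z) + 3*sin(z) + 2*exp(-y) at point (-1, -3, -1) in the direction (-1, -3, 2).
sqrt(14)*(-5 + 4*exp(3) + 6*exp(4)*cos(1) + 6*exp(7))*exp(-4)/14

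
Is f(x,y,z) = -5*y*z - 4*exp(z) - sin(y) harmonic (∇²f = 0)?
No, ∇²f = -4*exp(z) + sin(y)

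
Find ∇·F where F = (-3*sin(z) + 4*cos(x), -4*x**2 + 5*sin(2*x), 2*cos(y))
-4*sin(x)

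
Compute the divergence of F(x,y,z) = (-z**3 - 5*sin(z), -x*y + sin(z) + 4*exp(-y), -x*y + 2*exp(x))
-x - 4*exp(-y)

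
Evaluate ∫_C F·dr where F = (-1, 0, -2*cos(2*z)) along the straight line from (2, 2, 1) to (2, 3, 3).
-sin(6) + sin(2)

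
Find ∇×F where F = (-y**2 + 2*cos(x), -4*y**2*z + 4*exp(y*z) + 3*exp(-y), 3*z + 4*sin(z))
(4*y*(y - exp(y*z)), 0, 2*y)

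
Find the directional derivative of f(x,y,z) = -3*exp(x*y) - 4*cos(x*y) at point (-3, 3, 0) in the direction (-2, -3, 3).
-3*sqrt(22)*(3 + 4*exp(9)*sin(9))*exp(-9)/22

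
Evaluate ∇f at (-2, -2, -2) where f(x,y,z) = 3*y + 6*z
(0, 3, 6)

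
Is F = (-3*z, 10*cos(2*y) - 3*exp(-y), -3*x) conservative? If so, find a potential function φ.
Yes, F is conservative. φ = -3*x*z + 5*sin(2*y) + 3*exp(-y)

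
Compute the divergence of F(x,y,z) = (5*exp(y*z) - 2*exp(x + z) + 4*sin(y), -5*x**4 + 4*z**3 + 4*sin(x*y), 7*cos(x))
4*x*cos(x*y) - 2*exp(x + z)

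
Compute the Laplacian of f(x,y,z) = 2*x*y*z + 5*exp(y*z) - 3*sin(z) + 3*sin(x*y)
-3*x**2*sin(x*y) + 5*y**2*exp(y*z) - 3*y**2*sin(x*y) + 5*z**2*exp(y*z) + 3*sin(z)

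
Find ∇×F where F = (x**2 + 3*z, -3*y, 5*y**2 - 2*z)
(10*y, 3, 0)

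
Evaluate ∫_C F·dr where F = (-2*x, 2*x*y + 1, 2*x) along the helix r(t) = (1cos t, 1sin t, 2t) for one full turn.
0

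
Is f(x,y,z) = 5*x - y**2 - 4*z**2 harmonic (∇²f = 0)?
No, ∇²f = -10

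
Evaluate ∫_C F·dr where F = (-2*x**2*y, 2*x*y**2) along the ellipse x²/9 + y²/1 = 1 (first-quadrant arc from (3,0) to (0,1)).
15*pi/4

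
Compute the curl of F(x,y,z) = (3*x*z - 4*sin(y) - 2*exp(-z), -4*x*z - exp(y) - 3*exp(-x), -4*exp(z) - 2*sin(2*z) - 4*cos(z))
(4*x, 3*x + 2*exp(-z), -4*z + 4*cos(y) + 3*exp(-x))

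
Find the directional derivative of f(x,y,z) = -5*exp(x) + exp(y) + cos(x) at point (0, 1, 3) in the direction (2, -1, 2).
-10/3 - E/3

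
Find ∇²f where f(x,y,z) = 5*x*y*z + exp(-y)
exp(-y)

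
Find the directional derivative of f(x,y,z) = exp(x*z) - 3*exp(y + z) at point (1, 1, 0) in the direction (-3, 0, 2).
2*sqrt(13)*(1 - 3*E)/13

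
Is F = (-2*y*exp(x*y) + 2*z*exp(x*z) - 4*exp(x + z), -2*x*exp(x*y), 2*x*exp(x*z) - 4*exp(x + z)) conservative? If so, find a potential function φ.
Yes, F is conservative. φ = -2*exp(x*y) + 2*exp(x*z) - 4*exp(x + z)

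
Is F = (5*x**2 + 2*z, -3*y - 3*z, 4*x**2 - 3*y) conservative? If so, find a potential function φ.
No, ∇×F = (0, 2 - 8*x, 0) ≠ 0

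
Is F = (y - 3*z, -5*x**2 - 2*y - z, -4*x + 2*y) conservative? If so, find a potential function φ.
No, ∇×F = (3, 1, -10*x - 1) ≠ 0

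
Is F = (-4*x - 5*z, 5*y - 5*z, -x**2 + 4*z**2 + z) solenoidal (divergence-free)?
No, ∇·F = 8*z + 2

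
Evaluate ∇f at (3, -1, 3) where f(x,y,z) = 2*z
(0, 0, 2)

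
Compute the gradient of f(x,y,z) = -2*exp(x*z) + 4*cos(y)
(-2*z*exp(x*z), -4*sin(y), -2*x*exp(x*z))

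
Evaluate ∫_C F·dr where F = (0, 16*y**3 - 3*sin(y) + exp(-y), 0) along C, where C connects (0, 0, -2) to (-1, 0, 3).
0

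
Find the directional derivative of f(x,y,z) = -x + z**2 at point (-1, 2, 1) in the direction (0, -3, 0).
0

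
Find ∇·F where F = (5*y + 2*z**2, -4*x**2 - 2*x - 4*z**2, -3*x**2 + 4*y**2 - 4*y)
0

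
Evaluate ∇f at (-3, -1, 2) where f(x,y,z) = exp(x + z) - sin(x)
(exp(-1) - cos(3), 0, exp(-1))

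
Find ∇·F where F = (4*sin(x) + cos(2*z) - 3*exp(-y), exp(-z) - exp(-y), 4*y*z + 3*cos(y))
4*y + 4*cos(x) + exp(-y)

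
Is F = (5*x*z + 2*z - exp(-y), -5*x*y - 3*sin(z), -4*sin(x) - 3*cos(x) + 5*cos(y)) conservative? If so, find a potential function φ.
No, ∇×F = (-5*sin(y) + 3*cos(z), 5*x - 3*sin(x) + 4*cos(x) + 2, -5*y - exp(-y)) ≠ 0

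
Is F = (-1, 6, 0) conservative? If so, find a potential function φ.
Yes, F is conservative. φ = -x + 6*y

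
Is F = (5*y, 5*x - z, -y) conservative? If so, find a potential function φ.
Yes, F is conservative. φ = y*(5*x - z)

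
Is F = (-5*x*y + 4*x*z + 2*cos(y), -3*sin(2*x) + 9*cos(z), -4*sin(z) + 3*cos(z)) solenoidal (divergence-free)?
No, ∇·F = -5*y + 4*z - 3*sin(z) - 4*cos(z)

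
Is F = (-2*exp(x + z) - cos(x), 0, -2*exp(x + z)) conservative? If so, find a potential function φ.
Yes, F is conservative. φ = -2*exp(x + z) - sin(x)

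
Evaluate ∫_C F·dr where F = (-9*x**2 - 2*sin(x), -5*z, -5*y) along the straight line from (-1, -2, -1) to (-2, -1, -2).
-2*cos(1) + 2*cos(2) + 21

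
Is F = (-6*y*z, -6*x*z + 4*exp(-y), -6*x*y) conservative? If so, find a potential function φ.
Yes, F is conservative. φ = -6*x*y*z - 4*exp(-y)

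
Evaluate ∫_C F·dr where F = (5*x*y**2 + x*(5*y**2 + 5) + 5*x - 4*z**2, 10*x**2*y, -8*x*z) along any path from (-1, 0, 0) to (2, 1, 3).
-37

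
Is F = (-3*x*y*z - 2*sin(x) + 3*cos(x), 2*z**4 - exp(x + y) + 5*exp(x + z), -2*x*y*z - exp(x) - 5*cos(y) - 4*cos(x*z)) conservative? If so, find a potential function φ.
No, ∇×F = (-2*x*z - 8*z**3 - 5*exp(x + z) + 5*sin(y), -3*x*y + 2*y*z - 4*z*sin(x*z) + exp(x), 3*x*z - exp(x + y) + 5*exp(x + z)) ≠ 0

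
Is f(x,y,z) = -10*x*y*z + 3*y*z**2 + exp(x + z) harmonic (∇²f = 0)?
No, ∇²f = 6*y + 2*exp(x + z)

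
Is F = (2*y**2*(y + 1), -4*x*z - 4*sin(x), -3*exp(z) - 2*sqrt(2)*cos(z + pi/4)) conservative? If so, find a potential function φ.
No, ∇×F = (4*x, 0, -6*y**2 - 4*y - 4*z - 4*cos(x)) ≠ 0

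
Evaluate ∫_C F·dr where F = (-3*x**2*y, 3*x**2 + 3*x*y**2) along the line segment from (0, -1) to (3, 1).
15/2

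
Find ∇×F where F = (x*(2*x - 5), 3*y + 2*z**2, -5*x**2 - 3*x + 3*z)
(-4*z, 10*x + 3, 0)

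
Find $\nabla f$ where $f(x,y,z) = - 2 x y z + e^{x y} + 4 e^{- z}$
(y*(-2*z + exp(x*y)), x*(-2*z + exp(x*y)), -2*x*y - 4*exp(-z))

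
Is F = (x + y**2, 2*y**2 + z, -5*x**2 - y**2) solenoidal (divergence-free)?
No, ∇·F = 4*y + 1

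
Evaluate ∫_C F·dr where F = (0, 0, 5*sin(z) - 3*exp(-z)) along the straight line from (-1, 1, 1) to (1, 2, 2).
-3*exp(-1) + 3*exp(-2) - 5*cos(2) + 5*cos(1)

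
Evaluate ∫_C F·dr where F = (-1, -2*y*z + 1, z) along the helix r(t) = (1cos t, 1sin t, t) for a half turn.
pi/2 + 2 + pi**2/2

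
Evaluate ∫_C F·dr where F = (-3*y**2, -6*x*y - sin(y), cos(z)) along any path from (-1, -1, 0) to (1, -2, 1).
-15 + cos(2) - sqrt(2)*cos(pi/4 + 1)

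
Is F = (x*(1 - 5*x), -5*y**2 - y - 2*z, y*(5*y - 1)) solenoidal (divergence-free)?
No, ∇·F = -10*x - 10*y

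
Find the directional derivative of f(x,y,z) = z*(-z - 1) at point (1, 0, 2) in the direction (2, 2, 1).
-5/3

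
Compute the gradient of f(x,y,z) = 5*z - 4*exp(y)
(0, -4*exp(y), 5)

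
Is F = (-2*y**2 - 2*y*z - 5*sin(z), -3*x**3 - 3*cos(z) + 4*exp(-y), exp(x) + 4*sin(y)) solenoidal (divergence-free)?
No, ∇·F = -4*exp(-y)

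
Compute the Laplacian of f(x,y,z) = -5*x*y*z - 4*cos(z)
4*cos(z)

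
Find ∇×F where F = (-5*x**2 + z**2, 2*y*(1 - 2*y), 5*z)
(0, 2*z, 0)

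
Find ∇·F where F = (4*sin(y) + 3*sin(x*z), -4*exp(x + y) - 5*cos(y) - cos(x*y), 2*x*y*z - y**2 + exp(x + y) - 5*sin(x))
2*x*y + x*sin(x*y) + 3*z*cos(x*z) - 4*exp(x + y) + 5*sin(y)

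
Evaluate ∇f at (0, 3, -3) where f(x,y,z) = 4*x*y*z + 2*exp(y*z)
(-36, -6*exp(-9), 6*exp(-9))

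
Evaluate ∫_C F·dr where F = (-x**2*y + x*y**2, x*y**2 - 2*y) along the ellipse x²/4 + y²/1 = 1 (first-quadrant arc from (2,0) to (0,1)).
-2 + 5*pi/8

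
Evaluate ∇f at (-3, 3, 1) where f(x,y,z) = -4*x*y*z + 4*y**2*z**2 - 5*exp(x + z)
(-12 - 5*exp(-2), 36, 108 - 5*exp(-2))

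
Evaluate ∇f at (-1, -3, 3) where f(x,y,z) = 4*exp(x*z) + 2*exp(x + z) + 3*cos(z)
(2*(6 + exp(5))*exp(-3), 0, -3*sin(3) - 4*exp(-3) + 2*exp(2))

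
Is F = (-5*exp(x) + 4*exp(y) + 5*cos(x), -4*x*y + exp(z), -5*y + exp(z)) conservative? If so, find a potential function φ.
No, ∇×F = (-exp(z) - 5, 0, -4*y - 4*exp(y)) ≠ 0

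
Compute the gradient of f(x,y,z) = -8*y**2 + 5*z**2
(0, -16*y, 10*z)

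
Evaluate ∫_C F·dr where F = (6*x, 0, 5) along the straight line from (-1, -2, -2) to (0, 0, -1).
2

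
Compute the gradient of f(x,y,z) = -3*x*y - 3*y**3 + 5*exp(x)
(-3*y + 5*exp(x), -3*x - 9*y**2, 0)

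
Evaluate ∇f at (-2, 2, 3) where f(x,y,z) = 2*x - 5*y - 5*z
(2, -5, -5)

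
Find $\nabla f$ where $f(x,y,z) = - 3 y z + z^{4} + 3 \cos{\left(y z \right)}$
(0, -3*z*(sin(y*z) + 1), -3*y*sin(y*z) - 3*y + 4*z**3)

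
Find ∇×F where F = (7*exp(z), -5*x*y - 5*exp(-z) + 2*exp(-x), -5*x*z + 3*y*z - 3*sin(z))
(3*z - 5*exp(-z), 5*z + 7*exp(z), -5*y - 2*exp(-x))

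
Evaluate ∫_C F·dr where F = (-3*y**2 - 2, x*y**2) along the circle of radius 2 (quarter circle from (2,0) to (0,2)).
pi + 20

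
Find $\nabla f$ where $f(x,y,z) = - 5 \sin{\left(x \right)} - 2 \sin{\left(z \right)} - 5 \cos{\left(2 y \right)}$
(-5*cos(x), 10*sin(2*y), -2*cos(z))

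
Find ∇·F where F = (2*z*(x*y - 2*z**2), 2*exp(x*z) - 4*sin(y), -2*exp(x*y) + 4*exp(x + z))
2*y*z + 4*exp(x + z) - 4*cos(y)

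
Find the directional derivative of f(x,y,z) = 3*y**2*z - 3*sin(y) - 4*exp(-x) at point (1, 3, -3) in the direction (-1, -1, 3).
sqrt(11)*(-4 + 3*E*(cos(3) + 45))*exp(-1)/11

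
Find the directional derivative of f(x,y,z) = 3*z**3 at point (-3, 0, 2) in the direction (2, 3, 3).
54*sqrt(22)/11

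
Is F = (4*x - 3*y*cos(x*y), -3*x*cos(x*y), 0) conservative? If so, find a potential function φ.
Yes, F is conservative. φ = 2*x**2 - 3*sin(x*y)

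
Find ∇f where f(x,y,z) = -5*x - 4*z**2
(-5, 0, -8*z)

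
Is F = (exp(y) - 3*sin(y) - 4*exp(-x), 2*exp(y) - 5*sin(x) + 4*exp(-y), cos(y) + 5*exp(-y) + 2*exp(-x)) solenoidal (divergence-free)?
No, ∇·F = 2*exp(y) - 4*exp(-y) + 4*exp(-x)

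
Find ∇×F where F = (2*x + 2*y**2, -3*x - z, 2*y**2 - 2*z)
(4*y + 1, 0, -4*y - 3)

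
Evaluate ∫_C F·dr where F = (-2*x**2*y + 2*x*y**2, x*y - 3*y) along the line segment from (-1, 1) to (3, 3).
4/3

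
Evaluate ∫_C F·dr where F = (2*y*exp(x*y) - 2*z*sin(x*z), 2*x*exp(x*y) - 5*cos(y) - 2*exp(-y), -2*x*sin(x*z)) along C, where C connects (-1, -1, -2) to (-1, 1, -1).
-8*sinh(1) - 10*sin(1) - 2*cos(2) + 2*cos(1)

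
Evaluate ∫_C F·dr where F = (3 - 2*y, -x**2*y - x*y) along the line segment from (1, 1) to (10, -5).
-771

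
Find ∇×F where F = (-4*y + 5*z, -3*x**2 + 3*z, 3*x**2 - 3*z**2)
(-3, 5 - 6*x, 4 - 6*x)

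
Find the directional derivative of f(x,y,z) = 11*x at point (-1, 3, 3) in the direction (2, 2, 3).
22*sqrt(17)/17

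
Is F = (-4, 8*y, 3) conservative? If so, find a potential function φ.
Yes, F is conservative. φ = -4*x + 4*y**2 + 3*z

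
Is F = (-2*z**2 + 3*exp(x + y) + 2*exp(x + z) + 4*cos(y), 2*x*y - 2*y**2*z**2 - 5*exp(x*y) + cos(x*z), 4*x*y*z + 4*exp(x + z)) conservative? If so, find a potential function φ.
No, ∇×F = (4*x*z + x*sin(x*z) + 4*y**2*z, -4*y*z - 4*z - 2*exp(x + z), -5*y*exp(x*y) + 2*y - z*sin(x*z) - 3*exp(x + y) + 4*sin(y)) ≠ 0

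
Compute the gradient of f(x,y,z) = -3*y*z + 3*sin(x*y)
(3*y*cos(x*y), 3*x*cos(x*y) - 3*z, -3*y)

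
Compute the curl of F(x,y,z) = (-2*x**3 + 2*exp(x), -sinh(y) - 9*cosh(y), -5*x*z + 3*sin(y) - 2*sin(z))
(3*cos(y), 5*z, 0)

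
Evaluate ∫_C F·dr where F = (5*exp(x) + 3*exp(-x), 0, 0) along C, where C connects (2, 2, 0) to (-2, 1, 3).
-16*sinh(2)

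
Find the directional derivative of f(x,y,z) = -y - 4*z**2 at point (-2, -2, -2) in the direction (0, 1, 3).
47*sqrt(10)/10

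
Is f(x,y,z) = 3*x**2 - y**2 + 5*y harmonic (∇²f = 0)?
No, ∇²f = 4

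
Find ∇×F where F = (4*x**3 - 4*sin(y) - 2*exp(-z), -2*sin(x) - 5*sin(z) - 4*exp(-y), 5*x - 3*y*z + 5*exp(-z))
(-3*z + 5*cos(z), -5 + 2*exp(-z), -2*cos(x) + 4*cos(y))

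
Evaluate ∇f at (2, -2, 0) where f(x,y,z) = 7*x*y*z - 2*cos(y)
(0, -2*sin(2), -28)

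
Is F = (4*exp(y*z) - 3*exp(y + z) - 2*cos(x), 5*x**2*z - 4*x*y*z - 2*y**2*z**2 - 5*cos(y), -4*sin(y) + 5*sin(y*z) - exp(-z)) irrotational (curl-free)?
No, ∇×F = (-5*x**2 + 4*x*y + 4*y**2*z + 5*z*cos(y*z) - 4*cos(y), 4*y*exp(y*z) - 3*exp(y + z), 10*x*z - 4*y*z - 4*z*exp(y*z) + 3*exp(y + z))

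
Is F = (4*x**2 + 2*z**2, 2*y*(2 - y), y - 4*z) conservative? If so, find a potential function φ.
No, ∇×F = (1, 4*z, 0) ≠ 0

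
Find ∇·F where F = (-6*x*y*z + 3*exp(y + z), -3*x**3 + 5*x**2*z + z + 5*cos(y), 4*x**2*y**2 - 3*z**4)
-6*y*z - 12*z**3 - 5*sin(y)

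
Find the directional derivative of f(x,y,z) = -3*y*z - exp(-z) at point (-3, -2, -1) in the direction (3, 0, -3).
sqrt(2)*(-6 - E)/2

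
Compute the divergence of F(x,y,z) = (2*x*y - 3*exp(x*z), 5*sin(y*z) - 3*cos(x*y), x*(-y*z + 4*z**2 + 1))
-x*(y - 8*z) + 3*x*sin(x*y) + 2*y - 3*z*exp(x*z) + 5*z*cos(y*z)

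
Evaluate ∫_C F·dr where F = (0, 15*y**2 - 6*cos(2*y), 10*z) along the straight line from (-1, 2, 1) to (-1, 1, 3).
-3*sin(2) + 3*sin(4) + 5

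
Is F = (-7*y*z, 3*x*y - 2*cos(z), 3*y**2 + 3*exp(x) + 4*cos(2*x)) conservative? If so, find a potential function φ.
No, ∇×F = (6*y - 2*sin(z), -7*y - 3*exp(x) + 8*sin(2*x), 3*y + 7*z) ≠ 0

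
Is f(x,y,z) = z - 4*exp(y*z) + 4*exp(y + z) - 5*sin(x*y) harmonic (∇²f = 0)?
No, ∇²f = 5*x**2*sin(x*y) - 4*y**2*exp(y*z) + 5*y**2*sin(x*y) - 4*z**2*exp(y*z) + 8*exp(y + z)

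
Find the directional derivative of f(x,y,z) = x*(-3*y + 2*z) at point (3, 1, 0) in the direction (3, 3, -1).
-42*sqrt(19)/19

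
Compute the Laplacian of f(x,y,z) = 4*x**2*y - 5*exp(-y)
8*y - 5*exp(-y)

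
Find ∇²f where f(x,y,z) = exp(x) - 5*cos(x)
exp(x) + 5*cos(x)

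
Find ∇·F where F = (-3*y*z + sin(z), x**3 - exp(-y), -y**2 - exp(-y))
exp(-y)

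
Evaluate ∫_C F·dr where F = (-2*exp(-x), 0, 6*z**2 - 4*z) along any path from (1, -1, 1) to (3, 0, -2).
-24 - 2*exp(-1) + 2*exp(-3)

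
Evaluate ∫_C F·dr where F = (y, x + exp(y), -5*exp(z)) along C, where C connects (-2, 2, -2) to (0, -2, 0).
-exp(2) - 1 + 6*exp(-2)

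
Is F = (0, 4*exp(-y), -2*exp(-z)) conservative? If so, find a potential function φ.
Yes, F is conservative. φ = 2*exp(-z) - 4*exp(-y)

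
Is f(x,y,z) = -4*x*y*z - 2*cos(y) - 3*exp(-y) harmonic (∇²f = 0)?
No, ∇²f = 2*cos(y) - 3*exp(-y)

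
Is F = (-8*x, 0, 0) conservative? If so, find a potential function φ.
Yes, F is conservative. φ = -4*x**2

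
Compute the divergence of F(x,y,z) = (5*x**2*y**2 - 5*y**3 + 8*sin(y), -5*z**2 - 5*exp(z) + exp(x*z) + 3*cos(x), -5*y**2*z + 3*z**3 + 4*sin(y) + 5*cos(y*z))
10*x*y**2 - 5*y**2 - 5*y*sin(y*z) + 9*z**2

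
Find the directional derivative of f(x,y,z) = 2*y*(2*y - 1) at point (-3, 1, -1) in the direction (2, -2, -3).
-12*sqrt(17)/17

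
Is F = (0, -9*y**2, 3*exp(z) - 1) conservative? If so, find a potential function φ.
Yes, F is conservative. φ = -3*y**3 - z + 3*exp(z)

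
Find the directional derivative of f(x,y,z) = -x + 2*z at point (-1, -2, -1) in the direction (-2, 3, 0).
2*sqrt(13)/13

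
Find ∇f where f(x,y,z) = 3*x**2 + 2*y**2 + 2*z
(6*x, 4*y, 2)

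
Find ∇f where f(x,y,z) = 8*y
(0, 8, 0)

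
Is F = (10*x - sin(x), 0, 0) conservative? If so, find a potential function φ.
Yes, F is conservative. φ = 5*x**2 + cos(x)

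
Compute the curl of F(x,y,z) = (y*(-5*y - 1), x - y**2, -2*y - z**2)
(-2, 0, 10*y + 2)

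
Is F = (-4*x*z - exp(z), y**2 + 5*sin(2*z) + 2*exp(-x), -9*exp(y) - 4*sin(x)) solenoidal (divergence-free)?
No, ∇·F = 2*y - 4*z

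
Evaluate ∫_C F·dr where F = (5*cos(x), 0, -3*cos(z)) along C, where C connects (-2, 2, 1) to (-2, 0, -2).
3*sin(1) + 3*sin(2)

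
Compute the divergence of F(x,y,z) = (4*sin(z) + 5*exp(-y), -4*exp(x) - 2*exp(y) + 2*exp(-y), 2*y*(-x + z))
2*y - 4*cosh(y)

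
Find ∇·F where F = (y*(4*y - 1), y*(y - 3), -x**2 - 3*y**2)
2*y - 3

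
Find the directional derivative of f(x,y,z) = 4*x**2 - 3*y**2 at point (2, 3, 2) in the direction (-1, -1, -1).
2*sqrt(3)/3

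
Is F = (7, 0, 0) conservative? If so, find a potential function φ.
Yes, F is conservative. φ = 7*x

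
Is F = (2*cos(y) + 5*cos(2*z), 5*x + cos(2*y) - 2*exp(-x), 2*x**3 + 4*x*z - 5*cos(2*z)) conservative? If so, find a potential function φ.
No, ∇×F = (0, -6*x**2 - 4*z - 10*sin(2*z), 2*sin(y) + 5 + 2*exp(-x)) ≠ 0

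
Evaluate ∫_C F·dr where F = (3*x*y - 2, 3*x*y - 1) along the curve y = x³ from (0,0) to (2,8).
6012/35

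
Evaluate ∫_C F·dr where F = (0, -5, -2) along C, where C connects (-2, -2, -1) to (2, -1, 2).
-11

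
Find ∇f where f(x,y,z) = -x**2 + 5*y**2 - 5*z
(-2*x, 10*y, -5)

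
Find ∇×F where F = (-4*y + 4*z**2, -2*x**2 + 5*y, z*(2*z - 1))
(0, 8*z, 4 - 4*x)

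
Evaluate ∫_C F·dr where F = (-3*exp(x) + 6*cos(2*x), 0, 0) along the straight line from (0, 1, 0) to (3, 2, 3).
-3*exp(3) + 3*sin(6) + 3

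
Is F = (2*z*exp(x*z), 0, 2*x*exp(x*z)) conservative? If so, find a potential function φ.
Yes, F is conservative. φ = 2*exp(x*z)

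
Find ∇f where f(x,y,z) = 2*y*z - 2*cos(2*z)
(0, 2*z, 2*y + 4*sin(2*z))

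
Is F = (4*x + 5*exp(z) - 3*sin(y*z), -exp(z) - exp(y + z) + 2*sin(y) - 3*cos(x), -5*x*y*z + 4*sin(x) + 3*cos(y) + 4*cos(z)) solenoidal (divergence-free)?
No, ∇·F = -5*x*y - exp(y + z) - 4*sin(z) + 2*cos(y) + 4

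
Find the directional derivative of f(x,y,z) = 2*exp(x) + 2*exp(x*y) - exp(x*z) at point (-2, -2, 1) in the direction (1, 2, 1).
sqrt(6)*(1 - 4*exp(6))*exp(-2)/2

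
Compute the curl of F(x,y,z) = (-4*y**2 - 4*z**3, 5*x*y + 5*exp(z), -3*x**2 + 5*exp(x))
(-5*exp(z), 6*x - 12*z**2 - 5*exp(x), 13*y)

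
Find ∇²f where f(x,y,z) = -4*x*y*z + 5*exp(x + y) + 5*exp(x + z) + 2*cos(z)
10*exp(x + y) + 10*exp(x + z) - 2*cos(z)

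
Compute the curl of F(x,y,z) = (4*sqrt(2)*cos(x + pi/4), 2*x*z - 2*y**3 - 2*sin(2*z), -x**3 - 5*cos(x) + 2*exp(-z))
(-2*x + 4*cos(2*z), 3*x**2 - 5*sin(x), 2*z)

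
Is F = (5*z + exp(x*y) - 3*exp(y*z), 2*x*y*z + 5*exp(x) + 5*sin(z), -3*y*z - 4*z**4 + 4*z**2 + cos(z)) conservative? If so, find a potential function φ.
No, ∇×F = (-2*x*y - 3*z - 5*cos(z), -3*y*exp(y*z) + 5, -x*exp(x*y) + 2*y*z + 3*z*exp(y*z) + 5*exp(x)) ≠ 0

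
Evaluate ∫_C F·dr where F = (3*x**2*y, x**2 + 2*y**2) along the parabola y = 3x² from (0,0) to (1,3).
213/10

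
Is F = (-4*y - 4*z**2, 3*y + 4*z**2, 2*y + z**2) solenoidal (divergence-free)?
No, ∇·F = 2*z + 3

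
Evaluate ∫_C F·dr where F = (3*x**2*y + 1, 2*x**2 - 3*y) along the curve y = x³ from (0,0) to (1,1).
6/5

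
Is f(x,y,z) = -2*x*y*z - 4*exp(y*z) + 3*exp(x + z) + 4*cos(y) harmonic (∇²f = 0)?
No, ∇²f = -4*y**2*exp(y*z) - 4*z**2*exp(y*z) + 6*exp(x + z) - 4*cos(y)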